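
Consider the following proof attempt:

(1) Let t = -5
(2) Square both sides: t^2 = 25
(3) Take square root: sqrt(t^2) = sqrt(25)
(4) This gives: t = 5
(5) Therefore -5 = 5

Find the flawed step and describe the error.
Step 4: This gives: t = 5

Step 4 incorrectly states that sqrt(t^2) = t. The correct identity is sqrt(t^2) = |t|. Since t = -5 < 0, we have sqrt(t^2) = |-5| = 5, not t = -5.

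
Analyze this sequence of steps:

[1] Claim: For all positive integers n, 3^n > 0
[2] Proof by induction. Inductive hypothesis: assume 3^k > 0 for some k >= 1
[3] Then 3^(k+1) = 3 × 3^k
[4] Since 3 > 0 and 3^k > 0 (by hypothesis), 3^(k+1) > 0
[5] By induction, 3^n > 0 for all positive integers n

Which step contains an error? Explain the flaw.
Step 5: By induction, 3^n > 0 for all positive integers n

Step 5 concludes the proof by induction, but no base case was ever established. A valid induction proof requires: (1) a base case proving 3^1 > 0, and (2) an inductive step showing IF 3^k > 0 THEN 3^(k+1) > 0. Steps 2-4 correctly establish the inductive step, but without the base case the conclusion in step 5 does not follow.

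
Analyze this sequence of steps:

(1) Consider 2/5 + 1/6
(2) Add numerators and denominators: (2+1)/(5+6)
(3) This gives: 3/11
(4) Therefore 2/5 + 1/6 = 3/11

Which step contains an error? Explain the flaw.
Step 2: Add numerators and denominators: (2+1)/(5+6)

Step 2 incorrectly adds fractions by separately adding numerators and denominators. This is wrong. The correct method requires a common denominator: 2/5 + 1/6 = (2×6 + 1×5)/(5×6) = 17/30 = 17/30. The method used gives 3/11, which is different.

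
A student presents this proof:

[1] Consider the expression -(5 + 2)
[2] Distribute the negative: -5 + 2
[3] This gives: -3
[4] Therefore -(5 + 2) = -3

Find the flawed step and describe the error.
Step 2: Distribute the negative: -5 + 2

Step 2 incorrectly distributes the negative sign. The correct distribution is -(5 + 2) = -5 - 2 = -7. The negative must be applied to both terms, not just the first. The error treats -(5 + 2) as -5 + 2, which equals -3 instead of -7.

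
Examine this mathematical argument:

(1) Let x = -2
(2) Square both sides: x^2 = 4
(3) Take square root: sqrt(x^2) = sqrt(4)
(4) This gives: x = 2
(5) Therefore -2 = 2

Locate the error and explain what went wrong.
Step 4: This gives: x = 2

Step 4 incorrectly states that sqrt(x^2) = x. The correct identity is sqrt(x^2) = |x|. Since x = -2 < 0, we have sqrt(x^2) = |-2| = 2, not x = -2.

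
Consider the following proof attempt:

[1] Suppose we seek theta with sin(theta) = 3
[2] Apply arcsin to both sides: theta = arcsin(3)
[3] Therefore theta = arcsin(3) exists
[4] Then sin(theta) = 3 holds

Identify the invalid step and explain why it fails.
Step 2: Apply arcsin to both sides: theta = arcsin(3)

Step 2 applies arcsin to 3. However, arcsin(x) is only defined for x in [-1, 1] because sin(theta) can only produce values in that range. Since |3| > 1, arcsin(3) is undefined. There is no angle whose sine equals 3.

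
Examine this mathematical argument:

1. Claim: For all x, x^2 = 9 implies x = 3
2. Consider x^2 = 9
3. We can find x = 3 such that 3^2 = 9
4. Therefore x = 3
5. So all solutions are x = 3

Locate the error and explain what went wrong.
Step 4: Therefore x = 3

Step 4 incorrectly concludes that x = 3 is the only solution. The proof shows that x = 3 is A solution (existence), but does not show it is the ONLY solution (uniqueness). In fact, x = -3 is also a solution since (-3)^2 = 9. Finding one solution doesn't prove there are no others.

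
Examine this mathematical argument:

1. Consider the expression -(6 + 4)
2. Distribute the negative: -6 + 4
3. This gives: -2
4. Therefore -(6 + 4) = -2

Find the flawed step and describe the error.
Step 2: Distribute the negative: -6 + 4

Step 2 incorrectly distributes the negative sign. The correct distribution is -(6 + 4) = -6 - 4 = -10. The negative must be applied to both terms, not just the first. The error treats -(6 + 4) as -6 + 4, which equals -2 instead of -10.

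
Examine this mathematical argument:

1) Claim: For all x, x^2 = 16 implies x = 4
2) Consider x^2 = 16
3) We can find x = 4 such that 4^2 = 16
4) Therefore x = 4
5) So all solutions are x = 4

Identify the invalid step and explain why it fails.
Step 4: Therefore x = 4

Step 4 incorrectly concludes that x = 4 is the only solution. The proof shows that x = 4 is A solution (existence), but does not show it is the ONLY solution (uniqueness). In fact, x = -4 is also a solution since (-4)^2 = 16. Finding one solution doesn't prove there are no others.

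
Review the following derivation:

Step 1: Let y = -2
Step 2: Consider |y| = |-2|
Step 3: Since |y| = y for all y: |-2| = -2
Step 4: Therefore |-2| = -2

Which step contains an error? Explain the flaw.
Step 3: Since |y| = y for all y: |-2| = -2

Step 3 incorrectly states that |y| = y for all y. The correct definition is |y| = y when y >= 0, and |y| = -y when y < 0. Since -2 < 0, we have |-2| = -(-2) = 2, not -2.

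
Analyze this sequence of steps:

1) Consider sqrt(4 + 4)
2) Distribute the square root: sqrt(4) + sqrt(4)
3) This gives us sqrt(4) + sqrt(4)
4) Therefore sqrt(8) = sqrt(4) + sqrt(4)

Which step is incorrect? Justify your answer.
Step 2: Distribute the square root: sqrt(4) + sqrt(4)

Step 2 incorrectly 'distributes' the square root over addition. The square root function does not distribute: sqrt(a + b) ≠ sqrt(a) + sqrt(b). In fact, sqrt(4 + 4) = sqrt(8) ≈ 2.8284, while sqrt(4) + sqrt(4) ≈ 4.0000.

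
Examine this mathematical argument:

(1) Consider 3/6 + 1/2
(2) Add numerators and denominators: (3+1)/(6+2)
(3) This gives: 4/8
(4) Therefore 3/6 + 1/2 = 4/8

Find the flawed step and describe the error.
Step 2: Add numerators and denominators: (3+1)/(6+2)

Step 2 incorrectly adds fractions by separately adding numerators and denominators. This is wrong. The correct method requires a common denominator: 3/6 + 1/2 = (3×2 + 1×6)/(6×2) = 12/12 = 1. The method used gives 4/8, which is different.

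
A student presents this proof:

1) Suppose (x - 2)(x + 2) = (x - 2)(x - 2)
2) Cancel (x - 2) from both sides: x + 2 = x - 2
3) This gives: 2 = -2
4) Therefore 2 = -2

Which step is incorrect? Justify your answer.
Step 2: Cancel (x - 2) from both sides: x + 2 = x - 2

Step 2 cancels (x - 2) from both sides. This is only valid if (x - 2) ≠ 0, i.e., x ≠ 2. When x = 2, both sides equal zero regardless of the other factors. The correct approach requires considering x = 2 as a separate case.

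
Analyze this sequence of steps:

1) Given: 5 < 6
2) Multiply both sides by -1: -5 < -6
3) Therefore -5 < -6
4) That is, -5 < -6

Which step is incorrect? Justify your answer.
Step 2: Multiply both sides by -1: -5 < -6

Step 2 multiplies both sides by -1 but fails to reverse the inequality sign. When multiplying (or dividing) an inequality by a negative number, the direction must be reversed. Since 5 < 6, we should get -5 > -6, i.e., -5 > -6.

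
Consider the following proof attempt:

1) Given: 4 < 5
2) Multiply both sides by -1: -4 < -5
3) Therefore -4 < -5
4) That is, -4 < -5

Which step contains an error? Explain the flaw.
Step 2: Multiply both sides by -1: -4 < -5

Step 2 multiplies both sides by -1 but fails to reverse the inequality sign. When multiplying (or dividing) an inequality by a negative number, the direction must be reversed. Since 4 < 5, we should get -4 > -5, i.e., -4 > -5.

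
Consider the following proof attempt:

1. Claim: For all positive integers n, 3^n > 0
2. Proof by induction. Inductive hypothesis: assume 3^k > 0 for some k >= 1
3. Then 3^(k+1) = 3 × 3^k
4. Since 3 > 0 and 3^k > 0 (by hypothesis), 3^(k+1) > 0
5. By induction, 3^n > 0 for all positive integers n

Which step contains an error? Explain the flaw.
Step 5: By induction, 3^n > 0 for all positive integers n

Step 5 concludes the proof by induction, but no base case was ever established. A valid induction proof requires: (1) a base case proving 3^1 > 0, and (2) an inductive step showing IF 3^k > 0 THEN 3^(k+1) > 0. Steps 2-4 correctly establish the inductive step, but without the base case the conclusion in step 5 does not follow.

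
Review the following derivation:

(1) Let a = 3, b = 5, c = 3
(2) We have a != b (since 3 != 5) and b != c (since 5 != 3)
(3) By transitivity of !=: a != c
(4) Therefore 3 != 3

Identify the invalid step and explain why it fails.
Step 3: By transitivity of !=: a != c

Step 3 incorrectly applies transitivity to the '!=' relation. Transitivity states: if a R b and b R c, then a R c. However, '!=' is not transitive. Counterexample: 3 != 5 and 5 != 3, but 3 = 3 (both equal 3). Transitivity holds for relations like <, <=, =, but not for !=.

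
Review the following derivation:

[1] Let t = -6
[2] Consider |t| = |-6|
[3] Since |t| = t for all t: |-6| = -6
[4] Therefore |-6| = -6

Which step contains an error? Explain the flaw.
Step 3: Since |t| = t for all t: |-6| = -6

Step 3 incorrectly states that |t| = t for all t. The correct definition is |t| = t when t >= 0, and |t| = -t when t < 0. Since -6 < 0, we have |-6| = -(-6) = 6, not -6.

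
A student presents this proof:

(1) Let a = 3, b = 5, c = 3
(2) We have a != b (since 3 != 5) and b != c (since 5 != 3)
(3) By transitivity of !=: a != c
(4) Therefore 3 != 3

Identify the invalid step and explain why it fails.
Step 3: By transitivity of !=: a != c

Step 3 incorrectly applies transitivity to the '!=' relation. Transitivity states: if a R b and b R c, then a R c. However, '!=' is not transitive. Counterexample: 3 != 5 and 5 != 3, but 3 = 3 (both equal 3). Transitivity holds for relations like <, <=, =, but not for !=.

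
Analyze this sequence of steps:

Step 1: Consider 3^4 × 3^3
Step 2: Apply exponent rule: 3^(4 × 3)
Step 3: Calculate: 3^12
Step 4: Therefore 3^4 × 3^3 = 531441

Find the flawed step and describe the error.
Step 2: Apply exponent rule: 3^(4 × 3)

Step 2 incorrectly states that a^b × a^c = a^(b×c). The correct rule is a^b × a^c = a^(b+c). The actual value is 3^4 × 3^3 = 3^7 = 2187, not 3^12 = 531441.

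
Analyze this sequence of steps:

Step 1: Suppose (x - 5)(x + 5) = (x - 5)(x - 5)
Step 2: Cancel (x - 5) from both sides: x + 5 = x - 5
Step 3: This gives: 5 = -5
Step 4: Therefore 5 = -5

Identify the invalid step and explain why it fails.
Step 2: Cancel (x - 5) from both sides: x + 5 = x - 5

Step 2 cancels (x - 5) from both sides. This is only valid if (x - 5) ≠ 0, i.e., x ≠ 5. When x = 5, both sides equal zero regardless of the other factors. The correct approach requires considering x = 5 as a separate case.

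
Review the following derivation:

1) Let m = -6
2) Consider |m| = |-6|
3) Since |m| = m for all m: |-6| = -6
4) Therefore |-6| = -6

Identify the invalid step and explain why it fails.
Step 3: Since |m| = m for all m: |-6| = -6

Step 3 incorrectly states that |m| = m for all m. The correct definition is |m| = m when m >= 0, and |m| = -m when m < 0. Since -6 < 0, we have |-6| = -(-6) = 6, not -6.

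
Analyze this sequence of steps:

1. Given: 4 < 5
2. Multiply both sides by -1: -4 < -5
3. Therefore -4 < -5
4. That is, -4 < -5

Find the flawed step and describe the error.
Step 2: Multiply both sides by -1: -4 < -5

Step 2 multiplies both sides by -1 but fails to reverse the inequality sign. When multiplying (or dividing) an inequality by a negative number, the direction must be reversed. Since 4 < 5, we should get -4 > -5, i.e., -4 > -5.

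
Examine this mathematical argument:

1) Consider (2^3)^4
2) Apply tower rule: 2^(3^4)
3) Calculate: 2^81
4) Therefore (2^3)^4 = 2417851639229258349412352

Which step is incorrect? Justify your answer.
Step 2: Apply tower rule: 2^(3^4)

Step 2 incorrectly states that (a^b)^c = a^(b^c). The correct rule is (a^b)^c = a^(b×c). The actual value is (2^3)^4 = 2^12 = 4096, not 2^81 = 2417851639229258349412352.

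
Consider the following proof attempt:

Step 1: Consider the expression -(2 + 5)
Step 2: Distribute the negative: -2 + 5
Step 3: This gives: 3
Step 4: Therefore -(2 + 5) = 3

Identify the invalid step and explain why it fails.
Step 2: Distribute the negative: -2 + 5

Step 2 incorrectly distributes the negative sign. The correct distribution is -(2 + 5) = -2 - 5 = -7. The negative must be applied to both terms, not just the first. The error treats -(2 + 5) as -2 + 5, which equals 3 instead of -7.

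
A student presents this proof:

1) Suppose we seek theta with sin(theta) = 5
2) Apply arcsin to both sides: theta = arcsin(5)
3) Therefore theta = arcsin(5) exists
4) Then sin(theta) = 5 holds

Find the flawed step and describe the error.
Step 2: Apply arcsin to both sides: theta = arcsin(5)

Step 2 applies arcsin to 5. However, arcsin(x) is only defined for x in [-1, 1] because sin(theta) can only produce values in that range. Since |5| > 1, arcsin(5) is undefined. There is no angle whose sine equals 5.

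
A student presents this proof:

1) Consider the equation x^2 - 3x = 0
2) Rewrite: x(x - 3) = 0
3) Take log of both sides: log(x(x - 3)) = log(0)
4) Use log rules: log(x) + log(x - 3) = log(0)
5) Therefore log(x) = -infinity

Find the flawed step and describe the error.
Step 3: Take log of both sides: log(x(x - 3)) = log(0)

Step 3 takes the logarithm of both sides, resulting in log(0) on the right side. The logarithm is only defined for positive numbers; log(0) is undefined (approaches negative infinity). This operation is invalid.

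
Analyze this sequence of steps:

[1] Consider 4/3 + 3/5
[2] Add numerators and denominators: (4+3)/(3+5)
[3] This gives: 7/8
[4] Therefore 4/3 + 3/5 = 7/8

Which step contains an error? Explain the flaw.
Step 2: Add numerators and denominators: (4+3)/(3+5)

Step 2 incorrectly adds fractions by separately adding numerators and denominators. This is wrong. The correct method requires a common denominator: 4/3 + 3/5 = (4×5 + 3×3)/(3×5) = 29/15 = 29/15. The method used gives 7/8, which is different.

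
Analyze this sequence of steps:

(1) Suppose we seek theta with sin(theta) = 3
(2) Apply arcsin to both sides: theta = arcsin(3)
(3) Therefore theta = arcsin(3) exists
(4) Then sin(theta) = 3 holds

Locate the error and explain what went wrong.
Step 2: Apply arcsin to both sides: theta = arcsin(3)

Step 2 applies arcsin to 3. However, arcsin(x) is only defined for x in [-1, 1] because sin(theta) can only produce values in that range. Since |3| > 1, arcsin(3) is undefined. There is no angle whose sine equals 3.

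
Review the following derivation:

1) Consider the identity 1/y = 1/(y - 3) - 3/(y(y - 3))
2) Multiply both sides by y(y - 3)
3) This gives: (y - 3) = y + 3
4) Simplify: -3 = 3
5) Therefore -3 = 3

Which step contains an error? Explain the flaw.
Step 3: This gives: (y - 3) = y + 3

Step 3 makes a sign error when clearing denominators. Multiplying -3/(y(y - 3)) by y(y - 3) gives -3, not +3. The correct result is (y - 3) = y - 3, which is trivially true, not (y - 3) = y + 3. (Step 1 is a valid identity: 1/(y - 3) - 3/(y(y - 3)) = (y - 3)/(y(y - 3)) = 1/y.)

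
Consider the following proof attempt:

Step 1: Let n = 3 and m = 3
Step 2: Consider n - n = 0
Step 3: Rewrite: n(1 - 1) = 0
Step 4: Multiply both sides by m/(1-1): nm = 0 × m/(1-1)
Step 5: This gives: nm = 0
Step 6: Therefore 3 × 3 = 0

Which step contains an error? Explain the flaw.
Step 4: Multiply both sides by m/(1-1): nm = 0 × m/(1-1)

Step 4 multiplies both sides by m/(1-1). However, 1-1 = 0, so this is multiplication by m/0, which is undefined. We cannot multiply by an undefined expression.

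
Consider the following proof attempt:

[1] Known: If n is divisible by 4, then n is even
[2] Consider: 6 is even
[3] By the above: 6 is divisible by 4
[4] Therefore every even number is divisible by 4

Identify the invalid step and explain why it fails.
Step 3: By the above: 6 is divisible by 4

Step 3 commits the fallacy of affirming the consequent. The known fact 'divisible by 4 → even' does NOT imply 'even → divisible by 4'. That would be the converse, which is false. For example, 6 is even but 6 ÷ 4 = 1.50, which is not an integer.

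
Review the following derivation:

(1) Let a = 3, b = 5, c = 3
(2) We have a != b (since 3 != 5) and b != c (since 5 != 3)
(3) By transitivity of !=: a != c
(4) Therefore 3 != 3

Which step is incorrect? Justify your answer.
Step 3: By transitivity of !=: a != c

Step 3 incorrectly applies transitivity to the '!=' relation. Transitivity states: if a R b and b R c, then a R c. However, '!=' is not transitive. Counterexample: 3 != 5 and 5 != 3, but 3 = 3 (both equal 3). Transitivity holds for relations like <, <=, =, but not for !=.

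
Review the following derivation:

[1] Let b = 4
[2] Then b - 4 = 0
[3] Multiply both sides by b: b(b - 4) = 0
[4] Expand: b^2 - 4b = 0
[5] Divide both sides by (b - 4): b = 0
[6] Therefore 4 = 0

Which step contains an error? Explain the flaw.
Step 5: Divide both sides by (b - 4): b = 0

Step 5 divides both sides by (b - 4). However, since b = 4, we have (b - 4) = 0. Division by zero is undefined, making this step invalid.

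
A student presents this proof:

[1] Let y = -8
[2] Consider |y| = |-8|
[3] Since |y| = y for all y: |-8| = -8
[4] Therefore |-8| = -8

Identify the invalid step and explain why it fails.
Step 3: Since |y| = y for all y: |-8| = -8

Step 3 incorrectly states that |y| = y for all y. The correct definition is |y| = y when y >= 0, and |y| = -y when y < 0. Since -8 < 0, we have |-8| = -(-8) = 8, not -8.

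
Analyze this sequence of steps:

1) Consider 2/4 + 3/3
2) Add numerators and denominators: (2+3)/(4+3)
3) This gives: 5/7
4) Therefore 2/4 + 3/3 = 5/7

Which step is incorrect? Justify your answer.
Step 2: Add numerators and denominators: (2+3)/(4+3)

Step 2 incorrectly adds fractions by separately adding numerators and denominators. This is wrong. The correct method requires a common denominator: 2/4 + 3/3 = (2×3 + 3×4)/(4×3) = 18/12 = 3/2. The method used gives 5/7, which is different.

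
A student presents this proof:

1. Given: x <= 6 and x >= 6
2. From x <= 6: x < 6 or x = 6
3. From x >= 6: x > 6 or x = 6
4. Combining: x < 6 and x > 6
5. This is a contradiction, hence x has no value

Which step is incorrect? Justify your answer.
Step 4: Combining: x < 6 and x > 6

Step 4 incorrectly combines the conditions. From x <= 6 and x >= 6, the intersection is x = 6. The error treats the 'or' cases as 'and' requirements. The correct conclusion is that x = 6 is the unique solution, not that no solution exists.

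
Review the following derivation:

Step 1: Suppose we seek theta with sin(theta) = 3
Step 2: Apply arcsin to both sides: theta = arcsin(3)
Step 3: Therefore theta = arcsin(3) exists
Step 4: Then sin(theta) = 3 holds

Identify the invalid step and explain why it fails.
Step 2: Apply arcsin to both sides: theta = arcsin(3)

Step 2 applies arcsin to 3. However, arcsin(x) is only defined for x in [-1, 1] because sin(theta) can only produce values in that range. Since |3| > 1, arcsin(3) is undefined. There is no angle whose sine equals 3.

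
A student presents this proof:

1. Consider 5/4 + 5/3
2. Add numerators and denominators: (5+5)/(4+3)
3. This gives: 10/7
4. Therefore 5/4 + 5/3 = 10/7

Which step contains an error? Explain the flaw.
Step 2: Add numerators and denominators: (5+5)/(4+3)

Step 2 incorrectly adds fractions by separately adding numerators and denominators. This is wrong. The correct method requires a common denominator: 5/4 + 5/3 = (5×3 + 5×4)/(4×3) = 35/12 = 35/12. The method used gives 10/7, which is different.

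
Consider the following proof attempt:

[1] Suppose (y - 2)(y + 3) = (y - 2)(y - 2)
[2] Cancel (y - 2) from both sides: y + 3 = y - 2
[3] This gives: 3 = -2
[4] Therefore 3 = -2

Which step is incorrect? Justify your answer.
Step 2: Cancel (y - 2) from both sides: y + 3 = y - 2

Step 2 cancels (y - 2) from both sides. This is only valid if (y - 2) ≠ 0, i.e., y ≠ 2. When y = 2, both sides equal zero regardless of the other factors. The correct approach requires considering y = 2 as a separate case.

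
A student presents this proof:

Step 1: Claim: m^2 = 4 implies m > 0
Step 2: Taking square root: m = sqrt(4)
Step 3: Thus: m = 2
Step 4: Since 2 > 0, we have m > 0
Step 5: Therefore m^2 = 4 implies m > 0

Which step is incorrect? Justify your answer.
Step 2: Taking square root: m = sqrt(4)

Step 2 takes the square root and assumes the positive root only. The equation m^2 = 4 actually has two solutions: m = 2 and m = -2. The proof silently assumes m > 0 without justification, then uses this assumption to conclude m > 0, which is circular. The counterexample m = -2 shows the claim is false.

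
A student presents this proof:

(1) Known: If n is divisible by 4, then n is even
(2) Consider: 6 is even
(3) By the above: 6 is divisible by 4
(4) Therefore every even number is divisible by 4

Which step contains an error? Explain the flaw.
Step 3: By the above: 6 is divisible by 4

Step 3 commits the fallacy of affirming the consequent. The known fact 'divisible by 4 → even' does NOT imply 'even → divisible by 4'. That would be the converse, which is false. For example, 6 is even but 6 ÷ 4 = 1.50, which is not an integer.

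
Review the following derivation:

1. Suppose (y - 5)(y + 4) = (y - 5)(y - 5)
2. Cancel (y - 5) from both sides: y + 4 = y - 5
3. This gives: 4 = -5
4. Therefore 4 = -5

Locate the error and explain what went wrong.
Step 2: Cancel (y - 5) from both sides: y + 4 = y - 5

Step 2 cancels (y - 5) from both sides. This is only valid if (y - 5) ≠ 0, i.e., y ≠ 5. When y = 5, both sides equal zero regardless of the other factors. The correct approach requires considering y = 5 as a separate case.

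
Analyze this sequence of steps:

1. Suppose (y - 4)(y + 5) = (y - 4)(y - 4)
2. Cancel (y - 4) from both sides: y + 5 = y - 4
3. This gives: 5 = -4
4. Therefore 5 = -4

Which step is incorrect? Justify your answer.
Step 2: Cancel (y - 4) from both sides: y + 5 = y - 4

Step 2 cancels (y - 4) from both sides. This is only valid if (y - 4) ≠ 0, i.e., y ≠ 4. When y = 4, both sides equal zero regardless of the other factors. The correct approach requires considering y = 4 as a separate case.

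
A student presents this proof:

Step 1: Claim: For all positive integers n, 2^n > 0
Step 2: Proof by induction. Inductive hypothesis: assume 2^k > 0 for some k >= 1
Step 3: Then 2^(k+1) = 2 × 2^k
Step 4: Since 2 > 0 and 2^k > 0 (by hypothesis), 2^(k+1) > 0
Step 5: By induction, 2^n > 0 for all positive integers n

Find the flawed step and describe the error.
Step 5: By induction, 2^n > 0 for all positive integers n

Step 5 concludes the proof by induction, but no base case was ever established. A valid induction proof requires: (1) a base case proving 2^1 > 0, and (2) an inductive step showing IF 2^k > 0 THEN 2^(k+1) > 0. Steps 2-4 correctly establish the inductive step, but without the base case the conclusion in step 5 does not follow.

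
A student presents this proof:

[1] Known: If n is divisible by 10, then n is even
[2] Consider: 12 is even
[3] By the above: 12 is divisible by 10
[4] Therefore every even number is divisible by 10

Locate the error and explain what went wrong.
Step 3: By the above: 12 is divisible by 10

Step 3 commits the fallacy of affirming the consequent. The known fact 'divisible by 10 → even' does NOT imply 'even → divisible by 10'. That would be the converse, which is false. For example, 12 is even but 12 ÷ 10 = 1.20, which is not an integer.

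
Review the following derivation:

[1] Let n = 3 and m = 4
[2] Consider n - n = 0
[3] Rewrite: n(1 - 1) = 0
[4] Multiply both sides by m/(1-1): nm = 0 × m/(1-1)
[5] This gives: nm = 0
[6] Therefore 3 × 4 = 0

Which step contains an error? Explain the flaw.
Step 4: Multiply both sides by m/(1-1): nm = 0 × m/(1-1)

Step 4 multiplies both sides by m/(1-1). However, 1-1 = 0, so this is multiplication by m/0, which is undefined. We cannot multiply by an undefined expression.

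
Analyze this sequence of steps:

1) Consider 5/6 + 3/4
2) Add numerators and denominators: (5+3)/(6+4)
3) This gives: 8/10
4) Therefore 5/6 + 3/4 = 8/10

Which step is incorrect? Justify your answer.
Step 2: Add numerators and denominators: (5+3)/(6+4)

Step 2 incorrectly adds fractions by separately adding numerators and denominators. This is wrong. The correct method requires a common denominator: 5/6 + 3/4 = (5×4 + 3×6)/(6×4) = 38/24 = 19/12. The method used gives 8/10, which is different.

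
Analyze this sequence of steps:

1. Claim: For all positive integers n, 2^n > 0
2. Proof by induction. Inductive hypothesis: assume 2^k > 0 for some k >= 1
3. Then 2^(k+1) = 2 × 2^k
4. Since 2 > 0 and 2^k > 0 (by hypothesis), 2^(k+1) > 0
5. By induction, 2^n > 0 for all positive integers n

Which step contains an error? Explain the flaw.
Step 5: By induction, 2^n > 0 for all positive integers n

Step 5 concludes the proof by induction, but no base case was ever established. A valid induction proof requires: (1) a base case proving 2^1 > 0, and (2) an inductive step showing IF 2^k > 0 THEN 2^(k+1) > 0. Steps 2-4 correctly establish the inductive step, but without the base case the conclusion in step 5 does not follow.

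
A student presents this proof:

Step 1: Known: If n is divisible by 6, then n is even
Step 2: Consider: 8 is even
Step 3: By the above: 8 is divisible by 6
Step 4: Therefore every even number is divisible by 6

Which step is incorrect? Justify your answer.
Step 3: By the above: 8 is divisible by 6

Step 3 commits the fallacy of affirming the consequent. The known fact 'divisible by 6 → even' does NOT imply 'even → divisible by 6'. That would be the converse, which is false. For example, 8 is even but 8 ÷ 6 = 1.33, which is not an integer.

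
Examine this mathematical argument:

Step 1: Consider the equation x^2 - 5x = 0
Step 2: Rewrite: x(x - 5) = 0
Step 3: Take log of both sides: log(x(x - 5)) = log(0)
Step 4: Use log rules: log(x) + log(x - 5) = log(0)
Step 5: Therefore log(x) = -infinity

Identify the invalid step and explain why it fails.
Step 3: Take log of both sides: log(x(x - 5)) = log(0)

Step 3 takes the logarithm of both sides, resulting in log(0) on the right side. The logarithm is only defined for positive numbers; log(0) is undefined (approaches negative infinity). This operation is invalid.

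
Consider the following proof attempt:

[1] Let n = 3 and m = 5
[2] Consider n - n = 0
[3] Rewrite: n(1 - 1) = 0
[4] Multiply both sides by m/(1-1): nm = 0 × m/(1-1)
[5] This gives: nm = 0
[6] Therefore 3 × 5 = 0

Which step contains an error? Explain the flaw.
Step 4: Multiply both sides by m/(1-1): nm = 0 × m/(1-1)

Step 4 multiplies both sides by m/(1-1). However, 1-1 = 0, so this is multiplication by m/0, which is undefined. We cannot multiply by an undefined expression.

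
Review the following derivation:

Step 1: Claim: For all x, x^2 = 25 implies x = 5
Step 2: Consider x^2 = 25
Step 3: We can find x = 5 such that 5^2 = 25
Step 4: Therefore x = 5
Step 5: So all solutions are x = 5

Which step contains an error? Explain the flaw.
Step 4: Therefore x = 5

Step 4 incorrectly concludes that x = 5 is the only solution. The proof shows that x = 5 is A solution (existence), but does not show it is the ONLY solution (uniqueness). In fact, x = -5 is also a solution since (-5)^2 = 25. Finding one solution doesn't prove there are no others.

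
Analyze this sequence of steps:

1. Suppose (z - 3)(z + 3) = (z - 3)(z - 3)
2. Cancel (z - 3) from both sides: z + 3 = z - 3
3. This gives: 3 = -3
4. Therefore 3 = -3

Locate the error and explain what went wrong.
Step 2: Cancel (z - 3) from both sides: z + 3 = z - 3

Step 2 cancels (z - 3) from both sides. This is only valid if (z - 3) ≠ 0, i.e., z ≠ 3. When z = 3, both sides equal zero regardless of the other factors. The correct approach requires considering z = 3 as a separate case.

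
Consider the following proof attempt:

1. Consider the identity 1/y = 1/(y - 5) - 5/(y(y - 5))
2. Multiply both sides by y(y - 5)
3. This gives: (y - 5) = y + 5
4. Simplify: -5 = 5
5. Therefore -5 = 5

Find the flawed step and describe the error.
Step 3: This gives: (y - 5) = y + 5

Step 3 makes a sign error when clearing denominators. Multiplying -5/(y(y - 5)) by y(y - 5) gives -5, not +5. The correct result is (y - 5) = y - 5, which is trivially true, not (y - 5) = y + 5. (Step 1 is a valid identity: 1/(y - 5) - 5/(y(y - 5)) = (y - 5)/(y(y - 5)) = 1/y.)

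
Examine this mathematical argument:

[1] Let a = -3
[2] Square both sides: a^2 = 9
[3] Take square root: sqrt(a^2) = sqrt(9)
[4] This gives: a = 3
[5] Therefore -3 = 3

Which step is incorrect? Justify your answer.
Step 4: This gives: a = 3

Step 4 incorrectly states that sqrt(a^2) = a. The correct identity is sqrt(a^2) = |a|. Since a = -3 < 0, we have sqrt(a^2) = |-3| = 3, not a = -3.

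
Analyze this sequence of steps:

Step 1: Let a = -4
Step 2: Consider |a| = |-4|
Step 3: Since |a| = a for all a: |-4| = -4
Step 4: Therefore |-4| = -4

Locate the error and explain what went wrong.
Step 3: Since |a| = a for all a: |-4| = -4

Step 3 incorrectly states that |a| = a for all a. The correct definition is |a| = a when a >= 0, and |a| = -a when a < 0. Since -4 < 0, we have |-4| = -(-4) = 4, not -4.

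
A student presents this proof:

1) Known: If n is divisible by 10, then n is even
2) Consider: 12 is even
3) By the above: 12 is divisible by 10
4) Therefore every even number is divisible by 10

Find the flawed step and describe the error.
Step 3: By the above: 12 is divisible by 10

Step 3 commits the fallacy of affirming the consequent. The known fact 'divisible by 10 → even' does NOT imply 'even → divisible by 10'. That would be the converse, which is false. For example, 12 is even but 12 ÷ 10 = 1.20, which is not an integer.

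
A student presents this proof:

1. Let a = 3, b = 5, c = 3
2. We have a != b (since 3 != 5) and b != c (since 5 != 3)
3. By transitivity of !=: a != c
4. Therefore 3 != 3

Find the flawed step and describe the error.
Step 3: By transitivity of !=: a != c

Step 3 incorrectly applies transitivity to the '!=' relation. Transitivity states: if a R b and b R c, then a R c. However, '!=' is not transitive. Counterexample: 3 != 5 and 5 != 3, but 3 = 3 (both equal 3). Transitivity holds for relations like <, <=, =, but not for !=.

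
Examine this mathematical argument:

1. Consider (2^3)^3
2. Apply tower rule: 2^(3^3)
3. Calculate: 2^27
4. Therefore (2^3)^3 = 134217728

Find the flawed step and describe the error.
Step 2: Apply tower rule: 2^(3^3)

Step 2 incorrectly states that (a^b)^c = a^(b^c). The correct rule is (a^b)^c = a^(b×c). The actual value is (2^3)^3 = 2^9 = 512, not 2^27 = 134217728.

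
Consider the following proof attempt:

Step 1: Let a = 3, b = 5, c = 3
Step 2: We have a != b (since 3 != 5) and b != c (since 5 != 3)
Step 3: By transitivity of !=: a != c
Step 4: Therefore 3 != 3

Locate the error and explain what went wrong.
Step 3: By transitivity of !=: a != c

Step 3 incorrectly applies transitivity to the '!=' relation. Transitivity states: if a R b and b R c, then a R c. However, '!=' is not transitive. Counterexample: 3 != 5 and 5 != 3, but 3 = 3 (both equal 3). Transitivity holds for relations like <, <=, =, but not for !=.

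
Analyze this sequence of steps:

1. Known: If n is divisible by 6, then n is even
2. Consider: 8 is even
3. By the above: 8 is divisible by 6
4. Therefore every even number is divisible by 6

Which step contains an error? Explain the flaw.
Step 3: By the above: 8 is divisible by 6

Step 3 commits the fallacy of affirming the consequent. The known fact 'divisible by 6 → even' does NOT imply 'even → divisible by 6'. That would be the converse, which is false. For example, 8 is even but 8 ÷ 6 = 1.33, which is not an integer.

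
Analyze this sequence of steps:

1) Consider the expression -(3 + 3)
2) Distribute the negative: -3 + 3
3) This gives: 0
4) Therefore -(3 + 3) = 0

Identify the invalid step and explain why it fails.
Step 2: Distribute the negative: -3 + 3

Step 2 incorrectly distributes the negative sign. The correct distribution is -(3 + 3) = -3 - 3 = -6. The negative must be applied to both terms, not just the first. The error treats -(3 + 3) as -3 + 3, which equals 0 instead of -6.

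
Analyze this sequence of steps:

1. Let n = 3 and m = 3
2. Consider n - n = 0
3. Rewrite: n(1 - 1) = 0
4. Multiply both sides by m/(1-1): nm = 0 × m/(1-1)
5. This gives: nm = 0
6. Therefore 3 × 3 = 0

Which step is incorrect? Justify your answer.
Step 4: Multiply both sides by m/(1-1): nm = 0 × m/(1-1)

Step 4 multiplies both sides by m/(1-1). However, 1-1 = 0, so this is multiplication by m/0, which is undefined. We cannot multiply by an undefined expression.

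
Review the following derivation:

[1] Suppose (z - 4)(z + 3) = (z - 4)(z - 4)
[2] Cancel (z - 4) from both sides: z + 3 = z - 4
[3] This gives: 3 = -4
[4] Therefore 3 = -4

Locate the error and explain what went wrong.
Step 2: Cancel (z - 4) from both sides: z + 3 = z - 4

Step 2 cancels (z - 4) from both sides. This is only valid if (z - 4) ≠ 0, i.e., z ≠ 4. When z = 4, both sides equal zero regardless of the other factors. The correct approach requires considering z = 4 as a separate case.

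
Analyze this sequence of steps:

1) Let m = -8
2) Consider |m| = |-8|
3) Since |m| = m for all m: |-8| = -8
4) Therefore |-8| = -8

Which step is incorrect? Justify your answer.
Step 3: Since |m| = m for all m: |-8| = -8

Step 3 incorrectly states that |m| = m for all m. The correct definition is |m| = m when m >= 0, and |m| = -m when m < 0. Since -8 < 0, we have |-8| = -(-8) = 8, not -8.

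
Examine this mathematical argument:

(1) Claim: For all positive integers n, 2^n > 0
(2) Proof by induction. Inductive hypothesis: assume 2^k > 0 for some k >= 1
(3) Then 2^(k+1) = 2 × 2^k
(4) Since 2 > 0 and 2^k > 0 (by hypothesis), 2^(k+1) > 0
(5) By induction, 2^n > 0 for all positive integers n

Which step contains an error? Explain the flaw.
Step 5: By induction, 2^n > 0 for all positive integers n

Step 5 concludes the proof by induction, but no base case was ever established. A valid induction proof requires: (1) a base case proving 2^1 > 0, and (2) an inductive step showing IF 2^k > 0 THEN 2^(k+1) > 0. Steps 2-4 correctly establish the inductive step, but without the base case the conclusion in step 5 does not follow.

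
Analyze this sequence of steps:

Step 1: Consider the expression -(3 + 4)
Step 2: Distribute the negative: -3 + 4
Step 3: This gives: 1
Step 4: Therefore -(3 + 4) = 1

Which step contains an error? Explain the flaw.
Step 2: Distribute the negative: -3 + 4

Step 2 incorrectly distributes the negative sign. The correct distribution is -(3 + 4) = -3 - 4 = -7. The negative must be applied to both terms, not just the first. The error treats -(3 + 4) as -3 + 4, which equals 1 instead of -7.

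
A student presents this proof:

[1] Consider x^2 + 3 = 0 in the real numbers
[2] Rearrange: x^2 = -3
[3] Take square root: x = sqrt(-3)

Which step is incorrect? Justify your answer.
Step 3: Take square root: x = sqrt(-3)

Step 3 takes the square root of -3, which is negative. In the real number system, the square root of a negative number is undefined. The equation x^2 + 3 = 0 has no real solutions. Square roots of negative numbers only exist in the complex numbers.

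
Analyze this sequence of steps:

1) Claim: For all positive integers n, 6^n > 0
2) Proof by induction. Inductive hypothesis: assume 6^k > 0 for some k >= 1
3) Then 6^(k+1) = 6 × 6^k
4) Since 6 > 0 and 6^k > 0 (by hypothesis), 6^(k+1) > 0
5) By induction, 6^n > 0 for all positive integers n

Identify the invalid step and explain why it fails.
Step 5: By induction, 6^n > 0 for all positive integers n

Step 5 concludes the proof by induction, but no base case was ever established. A valid induction proof requires: (1) a base case proving 6^1 > 0, and (2) an inductive step showing IF 6^k > 0 THEN 6^(k+1) > 0. Steps 2-4 correctly establish the inductive step, but without the base case the conclusion in step 5 does not follow.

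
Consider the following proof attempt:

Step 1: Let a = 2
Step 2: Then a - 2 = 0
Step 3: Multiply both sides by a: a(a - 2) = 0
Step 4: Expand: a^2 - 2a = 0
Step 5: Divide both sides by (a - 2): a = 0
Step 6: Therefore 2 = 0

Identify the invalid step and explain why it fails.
Step 5: Divide both sides by (a - 2): a = 0

Step 5 divides both sides by (a - 2). However, since a = 2, we have (a - 2) = 0. Division by zero is undefined, making this step invalid.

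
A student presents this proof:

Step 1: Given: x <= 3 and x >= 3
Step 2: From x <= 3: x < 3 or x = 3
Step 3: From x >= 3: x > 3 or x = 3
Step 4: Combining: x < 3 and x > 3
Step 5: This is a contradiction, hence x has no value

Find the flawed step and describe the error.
Step 4: Combining: x < 3 and x > 3

Step 4 incorrectly combines the conditions. From x <= 3 and x >= 3, the intersection is x = 3. The error treats the 'or' cases as 'and' requirements. The correct conclusion is that x = 3 is the unique solution, not that no solution exists.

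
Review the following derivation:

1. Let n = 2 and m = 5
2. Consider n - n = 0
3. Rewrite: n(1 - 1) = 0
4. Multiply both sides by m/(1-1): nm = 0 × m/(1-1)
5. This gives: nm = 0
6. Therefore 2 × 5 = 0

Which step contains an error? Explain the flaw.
Step 4: Multiply both sides by m/(1-1): nm = 0 × m/(1-1)

Step 4 multiplies both sides by m/(1-1). However, 1-1 = 0, so this is multiplication by m/0, which is undefined. We cannot multiply by an undefined expression.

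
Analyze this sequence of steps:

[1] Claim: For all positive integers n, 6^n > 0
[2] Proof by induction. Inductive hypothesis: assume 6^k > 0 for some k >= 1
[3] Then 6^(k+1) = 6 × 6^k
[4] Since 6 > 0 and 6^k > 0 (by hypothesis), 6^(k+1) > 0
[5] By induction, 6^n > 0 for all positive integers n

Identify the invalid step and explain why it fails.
Step 5: By induction, 6^n > 0 for all positive integers n

Step 5 concludes the proof by induction, but no base case was ever established. A valid induction proof requires: (1) a base case proving 6^1 > 0, and (2) an inductive step showing IF 6^k > 0 THEN 6^(k+1) > 0. Steps 2-4 correctly establish the inductive step, but without the base case the conclusion in step 5 does not follow.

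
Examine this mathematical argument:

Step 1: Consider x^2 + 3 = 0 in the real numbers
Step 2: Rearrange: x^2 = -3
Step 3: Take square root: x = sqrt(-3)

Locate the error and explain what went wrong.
Step 3: Take square root: x = sqrt(-3)

Step 3 takes the square root of -3, which is negative. In the real number system, the square root of a negative number is undefined. The equation x^2 + 3 = 0 has no real solutions. Square roots of negative numbers only exist in the complex numbers.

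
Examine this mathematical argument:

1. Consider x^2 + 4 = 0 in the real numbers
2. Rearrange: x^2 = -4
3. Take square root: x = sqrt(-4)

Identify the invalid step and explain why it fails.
Step 3: Take square root: x = sqrt(-4)

Step 3 takes the square root of -4, which is negative. In the real number system, the square root of a negative number is undefined. The equation x^2 + 4 = 0 has no real solutions. Square roots of negative numbers only exist in the complex numbers.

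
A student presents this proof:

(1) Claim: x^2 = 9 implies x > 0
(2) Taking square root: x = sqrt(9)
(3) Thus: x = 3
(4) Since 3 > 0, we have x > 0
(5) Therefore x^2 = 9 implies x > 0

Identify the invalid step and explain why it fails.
Step 2: Taking square root: x = sqrt(9)

Step 2 takes the square root and assumes the positive root only. The equation x^2 = 9 actually has two solutions: x = 3 and x = -3. The proof silently assumes x > 0 without justification, then uses this assumption to conclude x > 0, which is circular. The counterexample x = -3 shows the claim is false.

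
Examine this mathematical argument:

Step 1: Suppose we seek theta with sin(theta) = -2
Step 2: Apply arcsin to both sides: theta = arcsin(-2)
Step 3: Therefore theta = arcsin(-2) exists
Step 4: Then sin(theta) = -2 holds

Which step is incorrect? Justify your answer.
Step 2: Apply arcsin to both sides: theta = arcsin(-2)

Step 2 applies arcsin to -2. However, arcsin(x) is only defined for x in [-1, 1] because sin(theta) can only produce values in that range. Since |-2| > 1, arcsin(-2) is undefined. There is no angle whose sine equals -2.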